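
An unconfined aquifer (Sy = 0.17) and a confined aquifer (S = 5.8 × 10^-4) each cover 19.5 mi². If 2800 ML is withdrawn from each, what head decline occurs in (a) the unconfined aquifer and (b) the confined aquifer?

A = 19.5 mi² = 5.05 × 10^7 m²
ΔV = 2800 ML = 2.8 × 10^6 m³
Unconfined: Δh_u = ΔV/(Sy·A) = 2.8 × 10^6/(0.17 × 5.05 × 10^7) = 0.3261 m
Confined: Δh_c = ΔV/(S·A) = 2.8 × 10^6/(5.8 × 10^-4 × 5.05 × 10^7) = 95.59 m

Δh_u ≈ 0.326 m; Δh_c ≈ 95.6 m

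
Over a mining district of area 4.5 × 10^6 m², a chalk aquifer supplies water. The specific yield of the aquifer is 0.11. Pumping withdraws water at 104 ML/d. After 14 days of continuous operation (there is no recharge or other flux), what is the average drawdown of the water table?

Δh ≈ 2.94 m

Q = 104 ML/d = 1.04 × 10^5 m³/d
ΔV = Q × t = 1.04 × 10^5 m³/d × 14 d = 1.456 × 10^6 m³
Δh = ΔV / (Sy × A) = 1.456 × 10^6 / (0.11 × 4.5 × 10^6) = 2.941 m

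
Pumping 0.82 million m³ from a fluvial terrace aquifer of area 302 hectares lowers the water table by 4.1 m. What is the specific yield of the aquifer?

A = 302 hectares = 3.02 × 10^6 m²
ΔV = 0.82 million m³ = 8.2 × 10^5 m³
Sy = ΔV / (A × Δh) = 8.2 × 10^5 m³ / (3.02 × 10^6 m² × 4.1 m) = 0.06623

Sy ≈ 0.066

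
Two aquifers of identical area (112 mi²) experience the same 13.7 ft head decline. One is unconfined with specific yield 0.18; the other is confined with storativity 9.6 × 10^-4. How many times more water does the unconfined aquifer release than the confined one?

ΔV_u / ΔV_c ≈ 187

A = 112 mi² = 2.901 × 10^8 m²
Δh = 13.7 ft = 4.176 m
Unconfined: ΔV_u = Sy × A × Δh = 0.18 × 2.901 × 10^8 × 4.176 = 2.18 × 10^8 m³
Confined: ΔV_c = S × A × Δh = 9.6 × 10^-4 × 2.901 × 10^8 × 4.176 = 1.163 × 10^6 m³
Ratio = ΔV_u / ΔV_c = Sy / S = 0.18 / 9.6 × 10^-4 = 187.5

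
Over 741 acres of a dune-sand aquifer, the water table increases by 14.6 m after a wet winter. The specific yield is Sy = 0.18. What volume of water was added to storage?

A = 741 acres = 2.999 × 10^6 m²
ΔV = Sy × A × Δh = 0.18 × 2.999 × 10^6 m² × 14.6 m = 7.881 × 10^6 m³

ΔV ≈ 7.88 × 10^6 m³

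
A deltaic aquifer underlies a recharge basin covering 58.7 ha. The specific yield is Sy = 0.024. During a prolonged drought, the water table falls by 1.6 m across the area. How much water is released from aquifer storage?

A = 58.7 ha = 5.87 × 10^5 m²
ΔV = Sy × A × Δh = 0.024 × 5.87 × 10^5 m² × 1.6 m = 22540 m³

ΔV ≈ 22500 m³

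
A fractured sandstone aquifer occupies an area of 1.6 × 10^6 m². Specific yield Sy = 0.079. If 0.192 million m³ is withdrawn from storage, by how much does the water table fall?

ΔV = 0.192 million m³ = 1.92 × 10^5 m³
Δh = ΔV / (Sy × A) = 1.92 × 10^5 m³ / (0.079 × 1.6 × 10^6 m²) = 1.519 m

Δh ≈ 1.52 m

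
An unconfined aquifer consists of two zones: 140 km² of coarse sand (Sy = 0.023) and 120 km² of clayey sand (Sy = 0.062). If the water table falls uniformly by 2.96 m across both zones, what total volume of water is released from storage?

ΔV ≈ 3.16 × 10^7 m³

A₁ = 140 km² = 1.4 × 10^8 m²; A₂ = 120 km² = 1.2 × 10^8 m²
ΔV₁ = 0.023 × 1.4 × 10^8 × 2.96 = 9.531 × 10^6 m³
ΔV₂ = 0.062 × 1.2 × 10^8 × 2.96 = 2.202 × 10^7 m³
ΔV = ΔV₁ + ΔV₂ = 3.155 × 10^7 m³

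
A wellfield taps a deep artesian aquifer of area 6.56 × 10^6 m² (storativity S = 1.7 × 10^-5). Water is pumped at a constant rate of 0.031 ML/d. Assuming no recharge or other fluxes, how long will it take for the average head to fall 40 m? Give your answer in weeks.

ΔV = S × A × Δh = 1.7 × 10^-5 × 6.56 × 10^6 × 40 = 4461 m³
Q = 0.031 ML/d = 31 m³/d
t = ΔV / Q = 4461 m³ / 31 m³/d = 143.9 d
t = 143.9 d ≈ 20.56 weeks

t ≈ 20.6 weeks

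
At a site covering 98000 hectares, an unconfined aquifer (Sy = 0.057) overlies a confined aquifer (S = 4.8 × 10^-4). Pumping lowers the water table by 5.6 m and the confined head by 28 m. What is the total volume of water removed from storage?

ΔV ≈ 3.26 × 10^8 m³

A = 98000 hectares = 9.8 × 10^8 m²
Unconfined: ΔV_u = Sy × A × Δh_u = 0.057 × 9.8 × 10^8 × 5.6 = 3.128 × 10^8 m³
Confined: ΔV_c = S × A × Δh_c = 4.8 × 10^-4 × 9.8 × 10^8 × 28 = 1.317 × 10^7 m³
Total ΔV = 3.128 × 10^8 + 1.317 × 10^7 = 3.26 × 10^8 m³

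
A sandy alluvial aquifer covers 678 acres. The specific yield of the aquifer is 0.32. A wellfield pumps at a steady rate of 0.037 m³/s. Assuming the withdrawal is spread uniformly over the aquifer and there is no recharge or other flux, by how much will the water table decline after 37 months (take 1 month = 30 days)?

Δh ≈ 4.04 m

A = 678 acres = 2.744 × 10^6 m²
Q = 0.037 m³/s = 3197 m³/d
t = 37 months = 1110 d
ΔV = Q × t = 3197 m³/d × 1110 d = 3.548 × 10^6 m³
Δh = ΔV / (Sy × A) = 3.548 × 10^6 / (0.32 × 2.744 × 10^6) = 4.041 m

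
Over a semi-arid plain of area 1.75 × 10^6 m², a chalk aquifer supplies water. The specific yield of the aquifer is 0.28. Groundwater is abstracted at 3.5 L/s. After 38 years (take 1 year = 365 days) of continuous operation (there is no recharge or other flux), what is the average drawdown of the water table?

Q = 3.5 L/s = 302.4 m³/d
t = 38 years = 13870 d
ΔV = Q × t = 302.4 m³/d × 13870 d = 4.194 × 10^6 m³
Δh = ΔV / (Sy × A) = 4.194 × 10^6 / (0.28 × 1.75 × 10^6) = 8.56 m

Δh ≈ 8.56 m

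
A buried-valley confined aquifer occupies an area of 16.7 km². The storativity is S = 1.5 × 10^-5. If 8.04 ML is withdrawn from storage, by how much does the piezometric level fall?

Δh ≈ 32.1 m

A = 16.7 km² = 1.67 × 10^7 m²
ΔV = 8.04 ML = 8040 m³
Δh = ΔV / (S × A) = 8040 m³ / (1.5 × 10^-5 × 1.67 × 10^7 m²) = 32.1 m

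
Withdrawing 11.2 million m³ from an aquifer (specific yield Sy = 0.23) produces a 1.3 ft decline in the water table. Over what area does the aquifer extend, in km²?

Δh = 1.3 ft = 0.3962 m
ΔV = 11.2 million m³ = 1.12 × 10^7 m³
A = ΔV / (Sy × Δh) = 1.12 × 10^7 / (0.23 × 0.3962) = 1.229 × 10^8 m²
A = 1.229 × 10^8 m² = 122.9 km²

A ≈ 123 km²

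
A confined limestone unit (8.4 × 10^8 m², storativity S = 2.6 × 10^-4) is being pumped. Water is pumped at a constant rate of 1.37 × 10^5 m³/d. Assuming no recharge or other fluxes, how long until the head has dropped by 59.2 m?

t ≈ 94.4 days

ΔV = S × A × Δh = 2.6 × 10^-4 × 8.4 × 10^8 × 59.2 = 1.293 × 10^7 m³
t = ΔV / Q = 1.293 × 10^7 m³ / 1.37 × 10^5 m³/d = 94.37 d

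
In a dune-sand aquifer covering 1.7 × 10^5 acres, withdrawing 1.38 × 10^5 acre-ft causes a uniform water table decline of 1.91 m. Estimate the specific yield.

Sy ≈ 0.13

A = 1.7 × 10^5 acres = 6.88 × 10^8 m²
ΔV = 1.38 × 10^5 acre-ft = 1.702 × 10^8 m³
Sy = ΔV / (A × Δh) = 1.702 × 10^8 m³ / (6.88 × 10^8 m² × 1.91 m) = 0.1295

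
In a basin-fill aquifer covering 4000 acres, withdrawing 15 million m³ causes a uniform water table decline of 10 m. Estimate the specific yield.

Sy ≈ 0.093

A = 4000 acres = 1.619 × 10^7 m²
ΔV = 15 million m³ = 1.5 × 10^7 m³
Sy = ΔV / (A × Δh) = 1.5 × 10^7 m³ / (1.619 × 10^7 m² × 10 m) = 0.09266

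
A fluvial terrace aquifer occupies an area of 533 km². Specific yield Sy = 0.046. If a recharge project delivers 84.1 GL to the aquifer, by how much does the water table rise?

Δh ≈ 3.43 m

A = 533 km² = 5.33 × 10^8 m²
ΔV = 84.1 GL = 8.41 × 10^7 m³
Δh = ΔV / (Sy × A) = 8.41 × 10^7 m³ / (0.046 × 5.33 × 10^8 m²) = 3.43 m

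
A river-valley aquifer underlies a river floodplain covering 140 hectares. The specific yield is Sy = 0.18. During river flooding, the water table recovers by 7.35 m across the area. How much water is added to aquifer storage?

A = 140 hectares = 1.4 × 10^6 m²
ΔV = Sy × A × Δh = 0.18 × 1.4 × 10^6 m² × 7.35 m = 1.852 × 10^6 m³

ΔV ≈ 1.85 × 10^6 m³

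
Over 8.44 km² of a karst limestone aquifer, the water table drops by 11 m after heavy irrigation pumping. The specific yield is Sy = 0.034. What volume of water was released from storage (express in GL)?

A = 8.44 km² = 8.44 × 10^6 m²
ΔV = Sy × A × Δh = 0.034 × 8.44 × 10^6 m² × 11 m = 3.157 × 10^6 m³
ΔV = 3.157 × 10^6 m³ = 3.157 GL

ΔV ≈ 3.16 GL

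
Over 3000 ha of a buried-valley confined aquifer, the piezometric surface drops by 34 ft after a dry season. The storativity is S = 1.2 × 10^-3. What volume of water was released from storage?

ΔV ≈ 3.73 × 10^5 m³

A = 3000 ha = 3 × 10^7 m²
Δh = 34 ft = 10.36 m
ΔV = S × A × Δh = 0.0012 × 3 × 10^7 m² × 10.36 m = 3.731 × 10^5 m³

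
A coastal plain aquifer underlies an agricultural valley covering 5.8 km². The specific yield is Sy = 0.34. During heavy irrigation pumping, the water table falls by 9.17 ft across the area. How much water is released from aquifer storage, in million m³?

ΔV ≈ 5.51 million m³

A = 5.8 km² = 5.8 × 10^6 m²
Δh = 9.17 ft = 2.795 m
ΔV = Sy × A × Δh = 0.34 × 5.8 × 10^6 m² × 2.795 m = 5.512 × 10^6 m³
ΔV = 5.512 × 10^6 m³ = 5.512 million m³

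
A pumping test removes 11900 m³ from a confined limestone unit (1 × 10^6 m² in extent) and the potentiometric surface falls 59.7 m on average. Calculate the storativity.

S = ΔV / (A × Δh) = 11900 m³ / (1 × 10^6 m² × 59.7 m) = 1.993 × 10^-4

S ≈ 2 × 10^-4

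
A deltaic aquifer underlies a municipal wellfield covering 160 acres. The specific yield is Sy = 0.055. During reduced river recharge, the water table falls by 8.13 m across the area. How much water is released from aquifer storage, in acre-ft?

ΔV ≈ 235 acre-ft

A = 160 acres = 6.475 × 10^5 m²
ΔV = Sy × A × Δh = 0.055 × 6.475 × 10^5 m² × 8.13 m = 2.895 × 10^5 m³
ΔV = 2.895 × 10^5 m³ = 234.7 acre-ft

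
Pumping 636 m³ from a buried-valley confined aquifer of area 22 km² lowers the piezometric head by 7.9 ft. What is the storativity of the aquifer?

A = 22 km² = 2.2 × 10^7 m²
Δh = 7.9 ft = 2.408 m
S = ΔV / (A × Δh) = 636 m³ / (2.2 × 10^7 m² × 2.408 m) = 1.201 × 10^-5

S ≈ 1.2 × 10^-5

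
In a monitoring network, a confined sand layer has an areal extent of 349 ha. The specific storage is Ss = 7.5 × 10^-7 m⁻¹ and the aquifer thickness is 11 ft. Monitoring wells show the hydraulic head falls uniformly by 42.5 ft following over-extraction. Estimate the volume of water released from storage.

b = 11 ft = 3.353 m
S = Ss × b = 7.5 × 10^-7 m⁻¹ × 3.353 m = 2.515 × 10^-6
A = 349 ha = 3.49 × 10^6 m²
Δh = 42.5 ft = 12.95 m
ΔV = S × A × Δh = 2.515 × 10^-6 × 3.49 × 10^6 m² × 12.95 m = 113.7 m³

ΔV ≈ 114 m³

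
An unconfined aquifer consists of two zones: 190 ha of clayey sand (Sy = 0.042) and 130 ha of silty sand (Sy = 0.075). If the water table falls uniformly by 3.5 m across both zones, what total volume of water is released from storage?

ΔV ≈ 6.21 × 10^5 m³

A₁ = 190 ha = 1.9 × 10^6 m²; A₂ = 130 ha = 1.3 × 10^6 m²
ΔV₁ = 0.042 × 1.9 × 10^6 × 3.5 = 2.793 × 10^5 m³
ΔV₂ = 0.075 × 1.3 × 10^6 × 3.5 = 3.413 × 10^5 m³
ΔV = ΔV₁ + ΔV₂ = 6.205 × 10^5 m³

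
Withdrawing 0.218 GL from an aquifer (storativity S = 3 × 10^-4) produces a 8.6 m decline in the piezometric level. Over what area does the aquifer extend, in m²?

A ≈ 8.45 × 10^7 m²

ΔV = 0.218 GL = 2.18 × 10^5 m³
A = ΔV / (S × Δh) = 2.18 × 10^5 / (3 × 10^-4 × 8.6) = 8.45 × 10^7 m²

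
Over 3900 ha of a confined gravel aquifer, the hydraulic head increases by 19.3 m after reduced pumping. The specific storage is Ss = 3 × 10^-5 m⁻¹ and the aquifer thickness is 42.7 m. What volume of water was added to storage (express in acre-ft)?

ΔV ≈ 782 acre-ft

S = Ss × b = 3 × 10^-5 m⁻¹ × 42.7 m = 1.281 × 10^-3
A = 3900 ha = 3.9 × 10^7 m²
ΔV = S × A × Δh = 0.001281 × 3.9 × 10^7 m² × 19.3 m = 9.642 × 10^5 m³
ΔV = 9.642 × 10^5 m³ = 781.7 acre-ft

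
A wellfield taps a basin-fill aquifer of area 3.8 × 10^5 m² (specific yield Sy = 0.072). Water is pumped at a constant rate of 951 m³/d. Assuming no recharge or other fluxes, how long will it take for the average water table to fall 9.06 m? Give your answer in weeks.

ΔV = Sy × A × Δh = 0.072 × 3.8 × 10^5 × 9.06 = 2.479 × 10^5 m³
t = ΔV / Q = 2.479 × 10^5 m³ / 951 m³/d = 260.7 d
t = 260.7 d ≈ 37.24 weeks

t ≈ 37.2 weeks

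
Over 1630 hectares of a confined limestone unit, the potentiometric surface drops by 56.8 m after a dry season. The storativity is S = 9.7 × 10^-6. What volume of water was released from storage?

ΔV ≈ 8980 m³

A = 1630 hectares = 1.63 × 10^7 m²
ΔV = S × A × Δh = 9.7 × 10^-6 × 1.63 × 10^7 m² × 56.8 m = 8981 m³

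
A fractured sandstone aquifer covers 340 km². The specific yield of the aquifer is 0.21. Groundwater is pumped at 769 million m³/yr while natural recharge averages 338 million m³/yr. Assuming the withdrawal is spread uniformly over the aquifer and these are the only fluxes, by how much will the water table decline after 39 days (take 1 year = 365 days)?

A = 340 km² = 3.4 × 10^8 m²
Net abstraction = 769 − 338 = 431 million m³/yr
Q_net = 431 million m³/yr = 1.181 × 10^6 m³/d
ΔV = Q × t = 1.181 × 10^6 m³/d × 39 d = 4.605 × 10^7 m³
Δh = ΔV / (Sy × A) = 4.605 × 10^7 / (0.21 × 3.4 × 10^8) = 0.645 m

Δh ≈ 0.645 m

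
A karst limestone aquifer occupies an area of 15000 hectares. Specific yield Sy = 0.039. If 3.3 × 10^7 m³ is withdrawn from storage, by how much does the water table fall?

Δh ≈ 5.64 m

A = 15000 hectares = 1.5 × 10^8 m²
Δh = ΔV / (Sy × A) = 3.3 × 10^7 m³ / (0.039 × 1.5 × 10^8 m²) = 5.641 m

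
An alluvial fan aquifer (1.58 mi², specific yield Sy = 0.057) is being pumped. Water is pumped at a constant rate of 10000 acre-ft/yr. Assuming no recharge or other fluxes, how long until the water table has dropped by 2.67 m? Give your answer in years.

t ≈ 0.0505 years

A = 1.58 mi² = 4.092 × 10^6 m²
ΔV = Sy × A × Δh = 0.057 × 4.092 × 10^6 × 2.67 = 6.228 × 10^5 m³
Q = 10000 acre-ft/yr = 33790 m³/d
t = ΔV / Q = 6.228 × 10^5 m³ / 33790 m³/d = 18.43 d
t = 18.43 d ≈ 0.05049 years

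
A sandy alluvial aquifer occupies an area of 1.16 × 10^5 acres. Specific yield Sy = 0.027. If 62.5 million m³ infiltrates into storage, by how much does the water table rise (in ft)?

A = 1.16 × 10^5 acres = 4.694 × 10^8 m²
ΔV = 62.5 million m³ = 6.25 × 10^7 m³
Δh = ΔV / (Sy × A) = 6.25 × 10^7 m³ / (0.027 × 4.694 × 10^8 m²) = 4.931 m
Δh = 4.931 m = 16.18 ft

Δh ≈ 16.2 ft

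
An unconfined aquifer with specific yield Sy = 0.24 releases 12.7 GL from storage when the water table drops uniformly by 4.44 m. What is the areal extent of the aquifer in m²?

A ≈ 1.19 × 10^7 m²

ΔV = 12.7 GL = 1.27 × 10^7 m³
A = ΔV / (Sy × Δh) = 1.27 × 10^7 / (0.24 × 4.44) = 1.192 × 10^7 m²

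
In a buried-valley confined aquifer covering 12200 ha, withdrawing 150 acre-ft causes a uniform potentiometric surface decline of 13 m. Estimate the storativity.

A = 12200 ha = 1.22 × 10^8 m²
ΔV = 150 acre-ft = 1.85 × 10^5 m³
S = ΔV / (A × Δh) = 1.85 × 10^5 m³ / (1.22 × 10^8 m² × 13 m) = 1.167 × 10^-4

S ≈ 1.2 × 10^-4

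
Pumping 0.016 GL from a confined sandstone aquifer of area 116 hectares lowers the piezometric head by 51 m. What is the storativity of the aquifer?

S ≈ 2.7 × 10^-4

A = 116 hectares = 1.16 × 10^6 m²
ΔV = 0.016 GL = 16000 m³
S = ΔV / (A × Δh) = 16000 m³ / (1.16 × 10^6 m² × 51 m) = 2.705 × 10^-4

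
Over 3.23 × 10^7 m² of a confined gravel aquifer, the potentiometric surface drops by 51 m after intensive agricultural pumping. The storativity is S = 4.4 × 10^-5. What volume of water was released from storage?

ΔV = S × A × Δh = 4.4 × 10^-5 × 3.23 × 10^7 m² × 51 m = 72480 m³

ΔV ≈ 72500 m³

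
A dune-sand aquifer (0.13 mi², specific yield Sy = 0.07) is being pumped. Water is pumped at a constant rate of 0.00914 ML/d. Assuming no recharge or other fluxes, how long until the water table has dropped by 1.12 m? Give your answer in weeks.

A = 0.13 mi² = 3.367 × 10^5 m²
ΔV = Sy × A × Δh = 0.07 × 3.367 × 10^5 × 1.12 = 26400 m³
Q = 0.00914 ML/d = 9.14 m³/d
t = ΔV / Q = 26400 m³ / 9.14 m³/d = 2888 d
t = 2888 d ≈ 412.6 weeks

t ≈ 413 weeks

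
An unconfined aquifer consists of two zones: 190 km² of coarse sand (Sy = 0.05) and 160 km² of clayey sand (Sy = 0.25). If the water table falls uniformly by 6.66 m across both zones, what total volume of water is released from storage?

ΔV ≈ 3.3 × 10^8 m³

A₁ = 190 km² = 1.9 × 10^8 m²; A₂ = 160 km² = 1.6 × 10^8 m²
ΔV₁ = 0.05 × 1.9 × 10^8 × 6.66 = 6.327 × 10^7 m³
ΔV₂ = 0.25 × 1.6 × 10^8 × 6.66 = 2.664 × 10^8 m³
ΔV = ΔV₁ + ΔV₂ = 3.297 × 10^8 m³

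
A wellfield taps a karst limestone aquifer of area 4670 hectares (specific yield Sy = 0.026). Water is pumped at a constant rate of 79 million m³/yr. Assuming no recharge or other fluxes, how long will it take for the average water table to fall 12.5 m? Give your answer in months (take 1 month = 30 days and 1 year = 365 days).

t ≈ 2.34 months

A = 4670 hectares = 4.67 × 10^7 m²
ΔV = Sy × A × Δh = 0.026 × 4.67 × 10^7 × 12.5 = 1.518 × 10^7 m³
Q = 79 million m³/yr = 2.164 × 10^5 m³/d
t = ΔV / Q = 1.518 × 10^7 m³ / 2.164 × 10^5 m³/d = 70.12 d
t = 70.12 d ≈ 2.337 months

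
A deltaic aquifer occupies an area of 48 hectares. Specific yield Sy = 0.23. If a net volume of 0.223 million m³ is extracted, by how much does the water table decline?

Δh ≈ 2.02 m

A = 48 hectares = 4.8 × 10^5 m²
ΔV = 0.223 million m³ = 2.23 × 10^5 m³
Δh = ΔV / (Sy × A) = 2.23 × 10^5 m³ / (0.23 × 4.8 × 10^5 m²) = 2.02 m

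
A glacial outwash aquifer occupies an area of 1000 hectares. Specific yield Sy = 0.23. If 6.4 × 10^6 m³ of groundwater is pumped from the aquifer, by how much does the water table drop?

Δh ≈ 2.78 m

A = 1000 hectares = 1 × 10^7 m²
Δh = ΔV / (Sy × A) = 6.4 × 10^6 m³ / (0.23 × 1 × 10^7 m²) = 2.783 m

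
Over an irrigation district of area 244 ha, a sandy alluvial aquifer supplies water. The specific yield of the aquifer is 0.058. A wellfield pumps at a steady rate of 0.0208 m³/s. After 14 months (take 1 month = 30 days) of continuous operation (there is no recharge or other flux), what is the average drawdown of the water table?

A = 244 ha = 2.44 × 10^6 m²
Q = 0.0208 m³/s = 1797 m³/d
t = 14 months = 420 d
ΔV = Q × t = 1797 m³/d × 420 d = 7.548 × 10^5 m³
Δh = ΔV / (Sy × A) = 7.548 × 10^5 / (0.058 × 2.44 × 10^6) = 5.333 m

Δh ≈ 5.33 m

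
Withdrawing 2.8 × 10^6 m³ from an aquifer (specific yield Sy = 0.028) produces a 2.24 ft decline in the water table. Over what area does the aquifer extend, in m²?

Δh = 2.24 ft = 0.6828 m
A = ΔV / (Sy × Δh) = 2.8 × 10^6 / (0.028 × 0.6828) = 1.465 × 10^8 m²

A ≈ 1.46 × 10^8 m²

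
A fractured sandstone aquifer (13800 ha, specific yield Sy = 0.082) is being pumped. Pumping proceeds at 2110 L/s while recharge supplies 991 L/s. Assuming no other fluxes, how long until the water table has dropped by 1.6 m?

t ≈ 187 days

A = 13800 ha = 1.38 × 10^8 m²
ΔV = Sy × A × Δh = 0.082 × 1.38 × 10^8 × 1.6 = 1.811 × 10^7 m³
Net withdrawal = 2110 − 991 = 1119 L/s = 96680 m³/d
t = ΔV / Q = 1.811 × 10^7 m³ / 96680 m³/d = 187.3 d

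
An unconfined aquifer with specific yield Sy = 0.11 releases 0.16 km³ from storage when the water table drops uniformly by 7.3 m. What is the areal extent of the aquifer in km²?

A ≈ 199 km²

ΔV = 0.16 km³ = 1.6 × 10^8 m³
A = ΔV / (Sy × Δh) = 1.6 × 10^8 / (0.11 × 7.3) = 1.993 × 10^8 m²
A = 1.993 × 10^8 m² = 199.3 km²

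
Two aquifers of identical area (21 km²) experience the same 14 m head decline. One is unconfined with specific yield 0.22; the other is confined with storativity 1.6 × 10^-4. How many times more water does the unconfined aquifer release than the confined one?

ΔV_u / ΔV_c ≈ 1370

A = 21 km² = 2.1 × 10^7 m²
Unconfined: ΔV_u = Sy × A × Δh = 0.22 × 2.1 × 10^7 × 14 = 6.468 × 10^7 m³
Confined: ΔV_c = S × A × Δh = 1.6 × 10^-4 × 2.1 × 10^7 × 14 = 47040 m³
Ratio = ΔV_u / ΔV_c = Sy / S = 0.22 / 1.6 × 10^-4 = 1375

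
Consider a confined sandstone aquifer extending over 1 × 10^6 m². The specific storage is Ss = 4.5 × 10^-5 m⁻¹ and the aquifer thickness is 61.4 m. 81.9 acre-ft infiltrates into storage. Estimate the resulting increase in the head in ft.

Δh ≈ 120 ft

S = Ss × b = 4.5 × 10^-5 m⁻¹ × 61.4 m = 2.763 × 10^-3
ΔV = 81.9 acre-ft = 1.01 × 10^5 m³
Δh = ΔV / (S × A) = 1.01 × 10^5 m³ / (0.002763 × 1 × 10^6 m²) = 36.56 m
Δh = 36.56 m = 120 ft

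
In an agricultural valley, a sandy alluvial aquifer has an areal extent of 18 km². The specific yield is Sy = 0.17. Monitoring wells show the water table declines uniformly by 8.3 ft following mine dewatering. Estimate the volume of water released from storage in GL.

A = 18 km² = 1.8 × 10^7 m²
Δh = 8.3 ft = 2.53 m
ΔV = Sy × A × Δh = 0.17 × 1.8 × 10^7 m² × 2.53 m = 7.741 × 10^6 m³
ΔV = 7.741 × 10^6 m³ = 7.741 GL

ΔV ≈ 7.74 GL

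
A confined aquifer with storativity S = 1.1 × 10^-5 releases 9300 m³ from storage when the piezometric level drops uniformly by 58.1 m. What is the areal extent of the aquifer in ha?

A ≈ 1460 ha

A = ΔV / (S × Δh) = 9300 / (1.1 × 10^-5 × 58.1) = 1.455 × 10^7 m²
A = 1.455 × 10^7 m² = 1455 ha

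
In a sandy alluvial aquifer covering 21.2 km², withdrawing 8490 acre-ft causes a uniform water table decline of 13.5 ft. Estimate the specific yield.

Sy ≈ 0.12

A = 21.2 km² = 2.12 × 10^7 m²
Δh = 13.5 ft = 4.115 m
ΔV = 8490 acre-ft = 1.047 × 10^7 m³
Sy = ΔV / (A × Δh) = 1.047 × 10^7 m³ / (2.12 × 10^7 m² × 4.115 m) = 0.12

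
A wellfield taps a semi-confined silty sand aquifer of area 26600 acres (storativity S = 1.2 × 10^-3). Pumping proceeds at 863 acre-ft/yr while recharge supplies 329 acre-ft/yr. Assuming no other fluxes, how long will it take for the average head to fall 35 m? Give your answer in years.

t ≈ 6.86 years

A = 26600 acres = 1.076 × 10^8 m²
ΔV = S × A × Δh = 0.0012 × 1.076 × 10^8 × 35 = 4.521 × 10^6 m³
Net withdrawal = 863 − 329 = 534 acre-ft/yr = 1805 m³/d
t = ΔV / Q = 4.521 × 10^6 m³ / 1805 m³/d = 2505 d
t = 2505 d ≈ 6.864 years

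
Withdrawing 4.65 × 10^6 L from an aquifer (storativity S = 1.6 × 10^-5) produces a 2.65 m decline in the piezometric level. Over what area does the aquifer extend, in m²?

A ≈ 1.1 × 10^8 m²

ΔV = 4.65 × 10^6 L = 4650 m³
A = ΔV / (S × Δh) = 4650 / (1.6 × 10^-5 × 2.65) = 1.097 × 10^8 m²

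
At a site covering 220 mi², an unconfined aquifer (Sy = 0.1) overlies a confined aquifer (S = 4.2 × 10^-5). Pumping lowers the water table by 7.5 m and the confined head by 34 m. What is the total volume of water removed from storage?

ΔV ≈ 4.28 × 10^8 m³

A = 220 mi² = 5.698 × 10^8 m²
Unconfined: ΔV_u = Sy × A × Δh_u = 0.1 × 5.698 × 10^8 × 7.5 = 4.273 × 10^8 m³
Confined: ΔV_c = S × A × Δh_c = 4.2 × 10^-5 × 5.698 × 10^8 × 34 = 8.137 × 10^5 m³
Total ΔV = 4.273 × 10^8 + 8.137 × 10^5 = 4.282 × 10^8 m³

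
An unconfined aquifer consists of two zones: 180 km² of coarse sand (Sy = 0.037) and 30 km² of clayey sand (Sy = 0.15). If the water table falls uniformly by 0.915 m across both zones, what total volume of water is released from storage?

A₁ = 180 km² = 1.8 × 10^8 m²; A₂ = 30 km² = 3 × 10^7 m²
ΔV₁ = 0.037 × 1.8 × 10^8 × 0.915 = 6.094 × 10^6 m³
ΔV₂ = 0.15 × 3 × 10^7 × 0.915 = 4.117 × 10^6 m³
ΔV = ΔV₁ + ΔV₂ = 1.021 × 10^7 m³

ΔV ≈ 1.02 × 10^7 m³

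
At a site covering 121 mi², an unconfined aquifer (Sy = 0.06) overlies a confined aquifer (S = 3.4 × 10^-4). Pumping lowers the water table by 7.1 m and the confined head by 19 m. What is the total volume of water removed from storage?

A = 121 mi² = 3.134 × 10^8 m²
Unconfined: ΔV_u = Sy × A × Δh_u = 0.06 × 3.134 × 10^8 × 7.1 = 1.335 × 10^8 m³
Confined: ΔV_c = S × A × Δh_c = 3.4 × 10^-4 × 3.134 × 10^8 × 19 = 2.024 × 10^6 m³
Total ΔV = 1.335 × 10^8 + 2.024 × 10^6 = 1.355 × 10^8 m³

ΔV ≈ 1.36 × 10^8 m³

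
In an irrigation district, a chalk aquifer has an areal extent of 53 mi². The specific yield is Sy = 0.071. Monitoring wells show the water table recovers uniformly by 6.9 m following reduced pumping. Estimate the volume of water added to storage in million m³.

ΔV ≈ 67.2 million m³

A = 53 mi² = 1.373 × 10^8 m²
ΔV = Sy × A × Δh = 0.071 × 1.373 × 10^8 m² × 6.9 m = 6.725 × 10^7 m³
ΔV = 6.725 × 10^7 m³ = 67.25 million m³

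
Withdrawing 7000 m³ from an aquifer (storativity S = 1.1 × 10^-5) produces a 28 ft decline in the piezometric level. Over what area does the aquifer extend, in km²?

Δh = 28 ft = 8.534 m
A = ΔV / (S × Δh) = 7000 / (1.1 × 10^-5 × 8.534) = 7.456 × 10^7 m²
A = 7.456 × 10^7 m² = 74.56 km²

A ≈ 74.6 km²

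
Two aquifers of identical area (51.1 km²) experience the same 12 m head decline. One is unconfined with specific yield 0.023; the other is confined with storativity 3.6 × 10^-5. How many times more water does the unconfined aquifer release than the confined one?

ΔV_u / ΔV_c ≈ 639

A = 51.1 km² = 5.11 × 10^7 m²
Unconfined: ΔV_u = Sy × A × Δh = 0.023 × 5.11 × 10^7 × 12 = 1.41 × 10^7 m³
Confined: ΔV_c = S × A × Δh = 3.6 × 10^-5 × 5.11 × 10^7 × 12 = 22080 m³
Ratio = ΔV_u / ΔV_c = Sy / S = 0.023 / 3.6 × 10^-5 = 638.9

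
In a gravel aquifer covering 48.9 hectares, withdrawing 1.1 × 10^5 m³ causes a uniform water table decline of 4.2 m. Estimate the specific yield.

A = 48.9 hectares = 4.89 × 10^5 m²
Sy = ΔV / (A × Δh) = 1.1 × 10^5 m³ / (4.89 × 10^5 m² × 4.2 m) = 0.05356

Sy ≈ 0.054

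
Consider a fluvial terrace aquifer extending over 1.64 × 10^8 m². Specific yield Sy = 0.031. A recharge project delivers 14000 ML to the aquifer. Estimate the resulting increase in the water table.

Δh ≈ 2.75 m

ΔV = 14000 ML = 1.4 × 10^7 m³
Δh = ΔV / (Sy × A) = 1.4 × 10^7 m³ / (0.031 × 1.64 × 10^8 m²) = 2.754 m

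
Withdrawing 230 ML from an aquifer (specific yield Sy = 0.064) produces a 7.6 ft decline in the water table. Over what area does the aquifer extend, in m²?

A ≈ 1.55 × 10^6 m²

Δh = 7.6 ft = 2.316 m
ΔV = 230 ML = 2.3 × 10^5 m³
A = ΔV / (Sy × Δh) = 2.3 × 10^5 / (0.064 × 2.316) = 1.551 × 10^6 m²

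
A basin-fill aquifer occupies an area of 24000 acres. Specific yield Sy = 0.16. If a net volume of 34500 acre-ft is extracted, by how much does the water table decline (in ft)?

Δh ≈ 8.98 ft

A = 24000 acres = 9.712 × 10^7 m²
ΔV = 34500 acre-ft = 4.256 × 10^7 m³
Δh = ΔV / (Sy × A) = 4.256 × 10^7 m³ / (0.16 × 9.712 × 10^7 m²) = 2.738 m
Δh = 2.738 m = 8.984 ft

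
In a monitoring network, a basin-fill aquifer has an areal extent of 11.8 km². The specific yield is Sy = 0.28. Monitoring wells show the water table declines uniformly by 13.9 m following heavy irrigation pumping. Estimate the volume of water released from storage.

A = 11.8 km² = 1.18 × 10^7 m²
ΔV = Sy × A × Δh = 0.28 × 1.18 × 10^7 m² × 13.9 m = 4.593 × 10^7 m³

ΔV ≈ 4.59 × 10^7 m³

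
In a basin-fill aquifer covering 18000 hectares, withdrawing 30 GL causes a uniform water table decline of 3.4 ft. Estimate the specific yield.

Sy ≈ 0.16

A = 18000 hectares = 1.8 × 10^8 m²
Δh = 3.4 ft = 1.036 m
ΔV = 30 GL = 3 × 10^7 m³
Sy = ΔV / (A × Δh) = 3 × 10^7 m³ / (1.8 × 10^8 m² × 1.036 m) = 0.1608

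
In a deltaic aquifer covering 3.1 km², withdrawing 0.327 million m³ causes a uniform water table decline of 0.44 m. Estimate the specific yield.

A = 3.1 km² = 3.1 × 10^6 m²
ΔV = 0.327 million m³ = 3.27 × 10^5 m³
Sy = ΔV / (A × Δh) = 3.27 × 10^5 m³ / (3.1 × 10^6 m² × 0.44 m) = 0.2397

Sy ≈ 0.24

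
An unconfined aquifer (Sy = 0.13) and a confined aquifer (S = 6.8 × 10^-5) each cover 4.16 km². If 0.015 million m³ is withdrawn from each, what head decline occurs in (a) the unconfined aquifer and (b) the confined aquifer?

A = 4.16 km² = 4.16 × 10^6 m²
ΔV = 0.015 million m³ = 15000 m³
Unconfined: Δh_u = ΔV/(Sy·A) = 15000/(0.13 × 4.16 × 10^6) = 0.02774 m
Confined: Δh_c = ΔV/(S·A) = 15000/(6.8 × 10^-5 × 4.16 × 10^6) = 53.03 m

Δh_u ≈ 0.0277 m; Δh_c ≈ 53 m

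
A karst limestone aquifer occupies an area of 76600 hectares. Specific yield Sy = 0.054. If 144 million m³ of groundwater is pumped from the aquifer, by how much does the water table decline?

A = 76600 hectares = 7.66 × 10^8 m²
ΔV = 144 million m³ = 1.44 × 10^8 m³
Δh = ΔV / (Sy × A) = 1.44 × 10^8 m³ / (0.054 × 7.66 × 10^8 m²) = 3.481 m

Δh ≈ 3.48 m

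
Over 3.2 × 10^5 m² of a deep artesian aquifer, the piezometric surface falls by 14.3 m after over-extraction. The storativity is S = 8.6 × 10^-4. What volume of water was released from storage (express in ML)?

ΔV ≈ 3.94 ML

ΔV = S × A × Δh = 8.6 × 10^-4 × 3.2 × 10^5 m² × 14.3 m = 3935 m³
ΔV = 3935 m³ = 3.935 ML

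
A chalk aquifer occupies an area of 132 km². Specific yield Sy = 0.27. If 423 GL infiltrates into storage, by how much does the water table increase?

Δh ≈ 11.9 m

A = 132 km² = 1.32 × 10^8 m²
ΔV = 423 GL = 4.23 × 10^8 m³
Δh = ΔV / (Sy × A) = 4.23 × 10^8 m³ / (0.27 × 1.32 × 10^8 m²) = 11.87 m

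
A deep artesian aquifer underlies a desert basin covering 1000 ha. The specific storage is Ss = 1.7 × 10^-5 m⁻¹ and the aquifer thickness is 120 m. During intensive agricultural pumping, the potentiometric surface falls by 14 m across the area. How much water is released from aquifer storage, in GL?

S = Ss × b = 1.7 × 10^-5 m⁻¹ × 120 m = 2.04 × 10^-3
A = 1000 ha = 1 × 10^7 m²
ΔV = S × A × Δh = 0.00204 × 1 × 10^7 m² × 14 m = 2.856 × 10^5 m³
ΔV = 2.856 × 10^5 m³ = 0.2856 GL

ΔV ≈ 0.286 GL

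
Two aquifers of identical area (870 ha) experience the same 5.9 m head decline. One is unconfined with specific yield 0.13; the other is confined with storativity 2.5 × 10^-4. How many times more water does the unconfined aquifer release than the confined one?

ΔV_u / ΔV_c ≈ 520

A = 870 ha = 8.7 × 10^6 m²
Unconfined: ΔV_u = Sy × A × Δh = 0.13 × 8.7 × 10^6 × 5.9 = 6.673 × 10^6 m³
Confined: ΔV_c = S × A × Δh = 2.5 × 10^-4 × 8.7 × 10^6 × 5.9 = 12830 m³
Ratio = ΔV_u / ΔV_c = Sy / S = 0.13 / 2.5 × 10^-4 = 520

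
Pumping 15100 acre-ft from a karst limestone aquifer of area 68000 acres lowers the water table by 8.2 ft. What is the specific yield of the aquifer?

Sy ≈ 0.027

A = 68000 acres = 2.752 × 10^8 m²
Δh = 8.2 ft = 2.499 m
ΔV = 15100 acre-ft = 1.863 × 10^7 m³
Sy = ΔV / (A × Δh) = 1.863 × 10^7 m³ / (2.752 × 10^8 m² × 2.499 m) = 0.02708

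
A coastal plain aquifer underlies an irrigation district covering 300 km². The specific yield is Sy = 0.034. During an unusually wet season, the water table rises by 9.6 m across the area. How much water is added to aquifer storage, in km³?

A = 300 km² = 3 × 10^8 m²
ΔV = Sy × A × Δh = 0.034 × 3 × 10^8 m² × 9.6 m = 9.792 × 10^7 m³
ΔV = 9.792 × 10^7 m³ = 0.09792 km³

ΔV ≈ 0.0979 km³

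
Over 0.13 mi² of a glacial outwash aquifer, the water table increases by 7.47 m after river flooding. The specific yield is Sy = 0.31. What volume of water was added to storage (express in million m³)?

A = 0.13 mi² = 3.367 × 10^5 m²
ΔV = Sy × A × Δh = 0.31 × 3.367 × 10^5 m² × 7.47 m = 7.797 × 10^5 m³
ΔV = 7.797 × 10^5 m³ = 0.7797 million m³

ΔV ≈ 0.78 million m³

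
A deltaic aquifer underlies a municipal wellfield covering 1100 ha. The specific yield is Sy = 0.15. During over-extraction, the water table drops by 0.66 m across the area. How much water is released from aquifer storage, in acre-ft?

A = 1100 ha = 1.1 × 10^7 m²
ΔV = Sy × A × Δh = 0.15 × 1.1 × 10^7 m² × 0.66 m = 1.089 × 10^6 m³
ΔV = 1.089 × 10^6 m³ = 882.9 acre-ft

ΔV ≈ 883 acre-ft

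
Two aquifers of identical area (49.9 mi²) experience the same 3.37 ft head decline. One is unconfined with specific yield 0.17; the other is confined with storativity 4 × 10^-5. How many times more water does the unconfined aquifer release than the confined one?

A = 49.9 mi² = 1.292 × 10^8 m²
Δh = 3.37 ft = 1.027 m
Unconfined: ΔV_u = Sy × A × Δh = 0.17 × 1.292 × 10^8 × 1.027 = 2.257 × 10^7 m³
Confined: ΔV_c = S × A × Δh = 4 × 10^-5 × 1.292 × 10^8 × 1.027 = 5310 m³
Ratio = ΔV_u / ΔV_c = Sy / S = 0.17 / 4 × 10^-5 = 4250

ΔV_u / ΔV_c ≈ 4250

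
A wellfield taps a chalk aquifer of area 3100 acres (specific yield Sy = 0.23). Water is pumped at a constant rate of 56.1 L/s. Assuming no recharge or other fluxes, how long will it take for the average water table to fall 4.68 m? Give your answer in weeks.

A = 3100 acres = 1.255 × 10^7 m²
ΔV = Sy × A × Δh = 0.23 × 1.255 × 10^7 × 4.68 = 1.35 × 10^7 m³
Q = 56.1 L/s = 4847 m³/d
t = ΔV / Q = 1.35 × 10^7 m³ / 4847 m³/d = 2786 d
t = 2786 d ≈ 398 weeks

t ≈ 398 weeks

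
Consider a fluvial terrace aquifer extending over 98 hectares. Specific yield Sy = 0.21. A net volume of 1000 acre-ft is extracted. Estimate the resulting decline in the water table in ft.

A = 98 hectares = 9.8 × 10^5 m²
ΔV = 1000 acre-ft = 1.233 × 10^6 m³
Δh = ΔV / (Sy × A) = 1.233 × 10^6 m³ / (0.21 × 9.8 × 10^5 m²) = 5.994 m
Δh = 5.994 m = 19.66 ft

Δh ≈ 19.7 ft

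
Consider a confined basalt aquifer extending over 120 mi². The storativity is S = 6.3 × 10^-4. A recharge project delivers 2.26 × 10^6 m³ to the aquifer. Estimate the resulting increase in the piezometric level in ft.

Δh ≈ 37.9 ft

A = 120 mi² = 3.108 × 10^8 m²
Δh = ΔV / (S × A) = 2.26 × 10^6 m³ / (6.3 × 10^-4 × 3.108 × 10^8 m²) = 11.54 m
Δh = 11.54 m = 37.87 ft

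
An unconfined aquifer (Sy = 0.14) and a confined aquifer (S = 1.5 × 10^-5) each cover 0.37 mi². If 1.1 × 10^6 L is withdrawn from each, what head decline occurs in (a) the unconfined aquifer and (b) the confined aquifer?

A = 0.37 mi² = 9.583 × 10^5 m²
ΔV = 1.1 × 10^6 L = 1100 m³
Unconfined: Δh_u = ΔV/(Sy·A) = 1100/(0.14 × 9.583 × 10^5) = 0.008199 m
Confined: Δh_c = ΔV/(S·A) = 1100/(1.5 × 10^-5 × 9.583 × 10^5) = 76.52 m

Δh_u ≈ 0.0082 m; Δh_c ≈ 76.5 m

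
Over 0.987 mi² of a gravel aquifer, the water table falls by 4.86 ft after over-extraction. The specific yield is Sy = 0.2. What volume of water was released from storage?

A = 0.987 mi² = 2.556 × 10^6 m²
Δh = 4.86 ft = 1.481 m
ΔV = Sy × A × Δh = 0.2 × 2.556 × 10^6 m² × 1.481 m = 7.573 × 10^5 m³

ΔV ≈ 7.57 × 10^5 m³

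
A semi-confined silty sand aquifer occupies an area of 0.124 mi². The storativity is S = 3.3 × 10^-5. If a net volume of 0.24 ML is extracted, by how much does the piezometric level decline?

Δh ≈ 22.6 m

A = 0.124 mi² = 3.212 × 10^5 m²
ΔV = 0.24 ML = 240 m³
Δh = ΔV / (S × A) = 240 m³ / (3.3 × 10^-5 × 3.212 × 10^5 m²) = 22.65 m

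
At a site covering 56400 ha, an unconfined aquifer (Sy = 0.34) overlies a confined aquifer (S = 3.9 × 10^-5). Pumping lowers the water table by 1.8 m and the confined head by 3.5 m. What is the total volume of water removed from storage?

ΔV ≈ 3.45 × 10^8 m³

A = 56400 ha = 5.64 × 10^8 m²
Unconfined: ΔV_u = Sy × A × Δh_u = 0.34 × 5.64 × 10^8 × 1.8 = 3.452 × 10^8 m³
Confined: ΔV_c = S × A × Δh_c = 3.9 × 10^-5 × 5.64 × 10^8 × 3.5 = 76990 m³
Total ΔV = 3.452 × 10^8 + 76990 = 3.452 × 10^8 m³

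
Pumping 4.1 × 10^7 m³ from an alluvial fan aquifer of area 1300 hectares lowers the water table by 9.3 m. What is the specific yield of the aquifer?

Sy ≈ 0.34

A = 1300 hectares = 1.3 × 10^7 m²
Sy = ΔV / (A × Δh) = 4.1 × 10^7 m³ / (1.3 × 10^7 m² × 9.3 m) = 0.3391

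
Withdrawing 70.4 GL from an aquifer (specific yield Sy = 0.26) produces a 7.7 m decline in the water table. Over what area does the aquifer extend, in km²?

ΔV = 70.4 GL = 7.04 × 10^7 m³
A = ΔV / (Sy × Δh) = 7.04 × 10^7 / (0.26 × 7.7) = 3.516 × 10^7 m²
A = 3.516 × 10^7 m² = 35.16 km²

A ≈ 35.2 km²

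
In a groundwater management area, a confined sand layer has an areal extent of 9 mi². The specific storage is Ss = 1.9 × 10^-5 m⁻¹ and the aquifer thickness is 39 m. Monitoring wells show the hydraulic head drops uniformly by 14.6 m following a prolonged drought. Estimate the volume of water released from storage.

S = Ss × b = 1.9 × 10^-5 m⁻¹ × 39 m = 7.41 × 10^-4
A = 9 mi² = 2.331 × 10^7 m²
ΔV = S × A × Δh = 7.41 × 10^-4 × 2.331 × 10^7 m² × 14.6 m = 2.522 × 10^5 m³

ΔV ≈ 2.52 × 10^5 m³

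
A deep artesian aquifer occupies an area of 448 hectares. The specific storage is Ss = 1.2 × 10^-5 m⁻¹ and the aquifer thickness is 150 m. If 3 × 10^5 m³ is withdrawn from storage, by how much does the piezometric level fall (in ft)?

Δh ≈ 122 ft

S = Ss × b = 1.2 × 10^-5 m⁻¹ × 150 m = 1.8 × 10^-3
A = 448 hectares = 4.48 × 10^6 m²
Δh = ΔV / (S × A) = 3 × 10^5 m³ / (0.0018 × 4.48 × 10^6 m²) = 37.2 m
Δh = 37.2 m = 122.1 ft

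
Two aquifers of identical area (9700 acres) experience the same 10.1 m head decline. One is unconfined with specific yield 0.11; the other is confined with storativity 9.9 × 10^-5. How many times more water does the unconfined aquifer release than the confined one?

ΔV_u / ΔV_c ≈ 1110

A = 9700 acres = 3.925 × 10^7 m²
Unconfined: ΔV_u = Sy × A × Δh = 0.11 × 3.925 × 10^7 × 10.1 = 4.361 × 10^7 m³
Confined: ΔV_c = S × A × Δh = 9.9 × 10^-5 × 3.925 × 10^7 × 10.1 = 39250 m³
Ratio = ΔV_u / ΔV_c = Sy / S = 0.11 / 9.9 × 10^-5 = 1111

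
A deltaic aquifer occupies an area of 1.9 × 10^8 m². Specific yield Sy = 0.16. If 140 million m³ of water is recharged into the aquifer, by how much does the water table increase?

ΔV = 140 million m³ = 1.4 × 10^8 m³
Δh = ΔV / (Sy × A) = 1.4 × 10^8 m³ / (0.16 × 1.9 × 10^8 m²) = 4.605 m

Δh ≈ 4.61 m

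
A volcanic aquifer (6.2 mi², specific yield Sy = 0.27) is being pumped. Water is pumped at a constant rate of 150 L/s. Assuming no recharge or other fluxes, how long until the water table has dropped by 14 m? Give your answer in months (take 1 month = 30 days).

A = 6.2 mi² = 1.606 × 10^7 m²
ΔV = Sy × A × Δh = 0.27 × 1.606 × 10^7 × 14 = 6.07 × 10^7 m³
Q = 150 L/s = 12960 m³/d
t = ΔV / Q = 6.07 × 10^7 m³ / 12960 m³/d = 4684 d
t = 4684 d ≈ 156.1 months

t ≈ 156 months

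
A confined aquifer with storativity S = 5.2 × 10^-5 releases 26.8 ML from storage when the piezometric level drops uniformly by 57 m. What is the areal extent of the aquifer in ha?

A ≈ 904 ha

ΔV = 26.8 ML = 26800 m³
A = ΔV / (S × Δh) = 26800 / (5.2 × 10^-5 × 57) = 9.042 × 10^6 m²
A = 9.042 × 10^6 m² = 904.2 ha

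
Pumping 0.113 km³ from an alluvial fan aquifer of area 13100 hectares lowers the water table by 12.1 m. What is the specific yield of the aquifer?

A = 13100 hectares = 1.31 × 10^8 m²
ΔV = 0.113 km³ = 1.13 × 10^8 m³
Sy = ΔV / (A × Δh) = 1.13 × 10^8 m³ / (1.31 × 10^8 m² × 12.1 m) = 0.07129

Sy ≈ 0.071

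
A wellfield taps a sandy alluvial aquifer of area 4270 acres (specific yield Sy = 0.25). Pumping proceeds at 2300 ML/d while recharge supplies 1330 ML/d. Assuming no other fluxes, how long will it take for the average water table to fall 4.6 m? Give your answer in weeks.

A = 4270 acres = 1.728 × 10^7 m²
ΔV = Sy × A × Δh = 0.25 × 1.728 × 10^7 × 4.6 = 1.987 × 10^7 m³
Net withdrawal = 2300 − 1330 = 970 ML/d = 9.7 × 10^5 m³/d
t = ΔV / Q = 1.987 × 10^7 m³ / 9.7 × 10^5 m³/d = 20.49 d
t = 20.49 d ≈ 2.927 weeks

t ≈ 2.93 weeks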